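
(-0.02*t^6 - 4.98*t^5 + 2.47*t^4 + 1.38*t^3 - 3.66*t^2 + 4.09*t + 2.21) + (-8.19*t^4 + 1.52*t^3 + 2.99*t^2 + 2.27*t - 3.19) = -0.02*t^6 - 4.98*t^5 - 5.72*t^4 + 2.9*t^3 - 0.67*t^2 + 6.36*t - 0.98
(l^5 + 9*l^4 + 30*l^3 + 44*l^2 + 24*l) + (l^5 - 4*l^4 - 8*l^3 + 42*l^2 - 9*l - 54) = 2*l^5 + 5*l^4 + 22*l^3 + 86*l^2 + 15*l - 54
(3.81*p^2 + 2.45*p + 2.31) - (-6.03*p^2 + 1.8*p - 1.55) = 9.84*p^2 + 0.65*p + 3.86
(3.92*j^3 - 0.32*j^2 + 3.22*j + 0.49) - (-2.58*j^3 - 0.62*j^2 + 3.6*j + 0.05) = 6.5*j^3 + 0.3*j^2 - 0.38*j + 0.44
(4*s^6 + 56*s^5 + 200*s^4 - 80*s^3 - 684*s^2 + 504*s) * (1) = 4*s^6 + 56*s^5 + 200*s^4 - 80*s^3 - 684*s^2 + 504*s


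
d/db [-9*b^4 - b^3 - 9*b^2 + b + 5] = -36*b^3 - 3*b^2 - 18*b + 1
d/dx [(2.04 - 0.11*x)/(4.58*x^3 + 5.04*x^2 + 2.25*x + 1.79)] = (1.0076*x^3 - 27.4752*x^2 - 20.5632*x - 4.7869)/(20.9764*x^6 + 46.1664*x^5 + 46.0116*x^4 + 39.0764*x^3 + 23.1057*x^2 + 8.055*x + 3.2041)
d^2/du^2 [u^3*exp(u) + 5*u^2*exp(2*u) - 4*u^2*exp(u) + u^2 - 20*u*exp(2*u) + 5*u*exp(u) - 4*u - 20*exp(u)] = u^3*exp(u) + 20*u^2*exp(2*u) + 2*u^2*exp(u) - 40*u*exp(2*u) - 5*u*exp(u) - 70*exp(2*u) - 18*exp(u) + 2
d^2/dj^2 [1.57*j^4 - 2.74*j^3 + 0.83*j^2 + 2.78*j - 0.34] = 18.84*j^2 - 16.44*j + 1.66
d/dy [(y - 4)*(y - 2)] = 2*y - 6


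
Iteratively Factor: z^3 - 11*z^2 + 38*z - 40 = (z - 5)*(z^2 - 6*z + 8) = (z - 5)*(z - 4)*(z - 2)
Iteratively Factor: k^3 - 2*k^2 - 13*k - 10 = (k - 5)*(k^2 + 3*k + 2) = (k - 5)*(k + 1)*(k + 2)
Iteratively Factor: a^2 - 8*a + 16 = (a - 4)*(a - 4)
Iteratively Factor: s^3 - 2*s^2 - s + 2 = (s - 2)*(s^2 - 1) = (s - 2)*(s - 1)*(s + 1)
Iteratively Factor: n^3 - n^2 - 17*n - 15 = (n + 1)*(n^2 - 2*n - 15) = (n - 5)*(n + 1)*(n + 3)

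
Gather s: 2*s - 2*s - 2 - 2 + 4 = 0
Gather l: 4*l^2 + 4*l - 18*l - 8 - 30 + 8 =4*l^2 - 14*l - 30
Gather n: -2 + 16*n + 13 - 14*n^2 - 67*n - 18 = -14*n^2 - 51*n - 7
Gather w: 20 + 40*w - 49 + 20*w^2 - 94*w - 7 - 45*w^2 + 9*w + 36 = -25*w^2 - 45*w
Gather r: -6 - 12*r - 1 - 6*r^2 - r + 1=-6*r^2 - 13*r - 6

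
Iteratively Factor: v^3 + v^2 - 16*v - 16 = (v + 1)*(v^2 - 16) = (v + 1)*(v + 4)*(v - 4)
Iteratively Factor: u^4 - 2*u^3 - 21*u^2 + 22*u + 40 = (u - 5)*(u^3 + 3*u^2 - 6*u - 8) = (u - 5)*(u + 4)*(u^2 - u - 2) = (u - 5)*(u - 2)*(u + 4)*(u + 1)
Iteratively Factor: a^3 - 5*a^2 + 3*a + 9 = (a + 1)*(a^2 - 6*a + 9) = (a - 3)*(a + 1)*(a - 3)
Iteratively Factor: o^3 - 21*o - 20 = (o + 4)*(o^2 - 4*o - 5) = (o + 1)*(o + 4)*(o - 5)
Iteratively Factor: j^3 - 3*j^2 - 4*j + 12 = (j + 2)*(j^2 - 5*j + 6) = (j - 3)*(j + 2)*(j - 2)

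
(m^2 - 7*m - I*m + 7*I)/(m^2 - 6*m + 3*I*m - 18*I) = (m^2 - m*(7 + I) + 7*I)/(m^2 + 3*m*(-2 + I) - 18*I)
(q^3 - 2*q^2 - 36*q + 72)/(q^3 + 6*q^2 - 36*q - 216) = (q - 2)/(q + 6)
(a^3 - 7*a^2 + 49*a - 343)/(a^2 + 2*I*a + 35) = (a^2 - 7*a*(1 + I) + 49*I)/(a - 5*I)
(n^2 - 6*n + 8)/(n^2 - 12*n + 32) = (n - 2)/(n - 8)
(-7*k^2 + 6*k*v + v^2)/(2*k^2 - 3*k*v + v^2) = (7*k + v)/(-2*k + v)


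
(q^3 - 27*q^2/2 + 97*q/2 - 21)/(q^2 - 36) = (2*q^2 - 15*q + 7)/(2*(q + 6))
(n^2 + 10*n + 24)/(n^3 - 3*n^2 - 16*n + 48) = (n + 6)/(n^2 - 7*n + 12)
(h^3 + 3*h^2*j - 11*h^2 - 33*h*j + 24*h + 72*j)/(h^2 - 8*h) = h + 3*j - 3 - 9*j/h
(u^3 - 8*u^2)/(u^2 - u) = u*(u - 8)/(u - 1)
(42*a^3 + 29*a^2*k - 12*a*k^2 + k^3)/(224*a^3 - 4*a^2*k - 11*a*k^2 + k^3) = (6*a^2 + 5*a*k - k^2)/(32*a^2 + 4*a*k - k^2)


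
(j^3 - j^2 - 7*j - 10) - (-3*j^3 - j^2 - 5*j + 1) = 4*j^3 - 2*j - 11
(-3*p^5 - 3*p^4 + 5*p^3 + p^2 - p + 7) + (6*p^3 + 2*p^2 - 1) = -3*p^5 - 3*p^4 + 11*p^3 + 3*p^2 - p + 6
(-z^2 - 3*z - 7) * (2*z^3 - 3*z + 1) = -2*z^5 - 6*z^4 - 11*z^3 + 8*z^2 + 18*z - 7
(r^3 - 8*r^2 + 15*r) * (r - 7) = r^4 - 15*r^3 + 71*r^2 - 105*r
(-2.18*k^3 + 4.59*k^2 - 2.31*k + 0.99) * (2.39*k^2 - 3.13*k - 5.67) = -5.2102*k^5 + 17.7935*k^4 - 7.527*k^3 - 16.4289*k^2 + 9.999*k - 5.6133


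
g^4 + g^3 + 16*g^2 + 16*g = g*(g + 1)*(g - 4*I)*(g + 4*I)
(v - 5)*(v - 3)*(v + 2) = v^3 - 6*v^2 - v + 30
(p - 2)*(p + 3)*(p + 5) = p^3 + 6*p^2 - p - 30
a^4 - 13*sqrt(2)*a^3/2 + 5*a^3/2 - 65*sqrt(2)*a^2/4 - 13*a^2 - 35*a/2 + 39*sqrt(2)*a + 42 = (a - 3/2)*(a + 4)*(a - 7*sqrt(2))*(a + sqrt(2)/2)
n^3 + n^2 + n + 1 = (n + 1)*(n - I)*(n + I)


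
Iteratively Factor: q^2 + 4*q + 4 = (q + 2)*(q + 2)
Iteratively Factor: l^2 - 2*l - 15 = (l + 3)*(l - 5)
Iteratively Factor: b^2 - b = (b - 1)*(b)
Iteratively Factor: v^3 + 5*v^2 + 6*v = (v)*(v^2 + 5*v + 6) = v*(v + 3)*(v + 2)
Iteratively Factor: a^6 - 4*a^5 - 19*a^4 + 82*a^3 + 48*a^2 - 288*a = (a + 2)*(a^5 - 6*a^4 - 7*a^3 + 96*a^2 - 144*a) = (a - 3)*(a + 2)*(a^4 - 3*a^3 - 16*a^2 + 48*a) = a*(a - 3)*(a + 2)*(a^3 - 3*a^2 - 16*a + 48) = a*(a - 4)*(a - 3)*(a + 2)*(a^2 + a - 12) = a*(a - 4)*(a - 3)*(a + 2)*(a + 4)*(a - 3)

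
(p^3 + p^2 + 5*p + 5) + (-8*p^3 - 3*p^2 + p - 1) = -7*p^3 - 2*p^2 + 6*p + 4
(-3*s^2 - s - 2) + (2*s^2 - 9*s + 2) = -s^2 - 10*s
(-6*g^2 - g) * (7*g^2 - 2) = -42*g^4 - 7*g^3 + 12*g^2 + 2*g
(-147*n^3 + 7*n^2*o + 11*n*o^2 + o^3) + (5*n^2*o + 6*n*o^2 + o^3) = -147*n^3 + 12*n^2*o + 17*n*o^2 + 2*o^3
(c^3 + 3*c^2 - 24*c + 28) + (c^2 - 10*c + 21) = c^3 + 4*c^2 - 34*c + 49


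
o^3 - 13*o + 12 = (o - 3)*(o - 1)*(o + 4)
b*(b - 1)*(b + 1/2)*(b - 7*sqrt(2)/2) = b^4 - 7*sqrt(2)*b^3/2 - b^3/2 - b^2/2 + 7*sqrt(2)*b^2/4 + 7*sqrt(2)*b/4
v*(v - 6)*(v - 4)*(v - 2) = v^4 - 12*v^3 + 44*v^2 - 48*v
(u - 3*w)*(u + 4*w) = u^2 + u*w - 12*w^2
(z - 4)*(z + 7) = z^2 + 3*z - 28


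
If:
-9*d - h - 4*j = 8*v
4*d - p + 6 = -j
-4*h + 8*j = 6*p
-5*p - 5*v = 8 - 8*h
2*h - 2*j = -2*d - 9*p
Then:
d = -7922/4609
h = 8554/4609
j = 5006/4609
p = 972/4609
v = 5340/4609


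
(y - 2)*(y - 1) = y^2 - 3*y + 2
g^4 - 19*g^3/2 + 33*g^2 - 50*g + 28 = (g - 7/2)*(g - 2)^3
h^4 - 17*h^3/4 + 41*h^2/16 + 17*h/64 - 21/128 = (h - 7/2)*(h - 3/4)*(h - 1/4)*(h + 1/4)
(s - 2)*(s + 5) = s^2 + 3*s - 10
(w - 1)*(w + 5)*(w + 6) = w^3 + 10*w^2 + 19*w - 30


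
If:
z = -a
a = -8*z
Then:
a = 0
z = 0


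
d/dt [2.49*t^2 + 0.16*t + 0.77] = 4.98*t + 0.16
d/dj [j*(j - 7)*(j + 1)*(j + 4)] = 4*j^3 - 6*j^2 - 62*j - 28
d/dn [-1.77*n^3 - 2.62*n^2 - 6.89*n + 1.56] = -5.31*n^2 - 5.24*n - 6.89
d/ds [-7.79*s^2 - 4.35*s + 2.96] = -15.58*s - 4.35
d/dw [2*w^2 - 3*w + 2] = 4*w - 3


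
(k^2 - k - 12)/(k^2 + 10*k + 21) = (k - 4)/(k + 7)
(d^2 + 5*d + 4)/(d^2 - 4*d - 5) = (d + 4)/(d - 5)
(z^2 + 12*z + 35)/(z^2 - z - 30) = (z + 7)/(z - 6)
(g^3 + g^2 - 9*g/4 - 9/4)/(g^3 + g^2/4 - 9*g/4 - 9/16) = 4*(g + 1)/(4*g + 1)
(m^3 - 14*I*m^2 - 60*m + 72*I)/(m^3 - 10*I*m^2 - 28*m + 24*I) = (m - 6*I)/(m - 2*I)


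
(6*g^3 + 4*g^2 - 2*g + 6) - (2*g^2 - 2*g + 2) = 6*g^3 + 2*g^2 + 4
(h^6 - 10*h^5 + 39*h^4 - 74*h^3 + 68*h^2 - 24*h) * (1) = h^6 - 10*h^5 + 39*h^4 - 74*h^3 + 68*h^2 - 24*h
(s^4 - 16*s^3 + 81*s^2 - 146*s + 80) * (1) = s^4 - 16*s^3 + 81*s^2 - 146*s + 80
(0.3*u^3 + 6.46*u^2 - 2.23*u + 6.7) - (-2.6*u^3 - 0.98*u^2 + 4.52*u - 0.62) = 2.9*u^3 + 7.44*u^2 - 6.75*u + 7.32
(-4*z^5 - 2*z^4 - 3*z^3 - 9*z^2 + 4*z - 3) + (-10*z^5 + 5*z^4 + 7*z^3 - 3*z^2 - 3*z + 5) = -14*z^5 + 3*z^4 + 4*z^3 - 12*z^2 + z + 2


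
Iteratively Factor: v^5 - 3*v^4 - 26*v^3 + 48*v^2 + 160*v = (v + 2)*(v^4 - 5*v^3 - 16*v^2 + 80*v) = (v + 2)*(v + 4)*(v^3 - 9*v^2 + 20*v) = (v - 4)*(v + 2)*(v + 4)*(v^2 - 5*v) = v*(v - 4)*(v + 2)*(v + 4)*(v - 5)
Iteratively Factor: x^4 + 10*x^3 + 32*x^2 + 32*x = (x + 4)*(x^3 + 6*x^2 + 8*x) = x*(x + 4)*(x^2 + 6*x + 8) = x*(x + 4)^2*(x + 2)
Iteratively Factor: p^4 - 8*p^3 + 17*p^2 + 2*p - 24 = (p - 2)*(p^3 - 6*p^2 + 5*p + 12) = (p - 2)*(p + 1)*(p^2 - 7*p + 12) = (p - 3)*(p - 2)*(p + 1)*(p - 4)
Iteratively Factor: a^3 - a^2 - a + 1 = (a - 1)*(a^2 - 1) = (a - 1)*(a + 1)*(a - 1)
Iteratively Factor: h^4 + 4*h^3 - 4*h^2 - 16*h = (h + 2)*(h^3 + 2*h^2 - 8*h) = h*(h + 2)*(h^2 + 2*h - 8) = h*(h + 2)*(h + 4)*(h - 2)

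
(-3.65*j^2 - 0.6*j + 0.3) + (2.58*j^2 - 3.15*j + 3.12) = -1.07*j^2 - 3.75*j + 3.42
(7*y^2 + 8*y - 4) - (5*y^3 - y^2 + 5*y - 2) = -5*y^3 + 8*y^2 + 3*y - 2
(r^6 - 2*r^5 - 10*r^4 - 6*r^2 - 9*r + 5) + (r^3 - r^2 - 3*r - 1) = r^6 - 2*r^5 - 10*r^4 + r^3 - 7*r^2 - 12*r + 4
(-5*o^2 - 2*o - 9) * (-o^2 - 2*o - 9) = 5*o^4 + 12*o^3 + 58*o^2 + 36*o + 81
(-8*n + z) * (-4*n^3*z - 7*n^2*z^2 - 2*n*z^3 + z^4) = 32*n^4*z + 52*n^3*z^2 + 9*n^2*z^3 - 10*n*z^4 + z^5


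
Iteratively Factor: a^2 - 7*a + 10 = (a - 5)*(a - 2)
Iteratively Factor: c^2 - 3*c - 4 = (c + 1)*(c - 4)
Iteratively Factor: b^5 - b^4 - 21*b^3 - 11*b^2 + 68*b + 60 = (b + 3)*(b^4 - 4*b^3 - 9*b^2 + 16*b + 20) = (b - 5)*(b + 3)*(b^3 + b^2 - 4*b - 4) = (b - 5)*(b + 2)*(b + 3)*(b^2 - b - 2) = (b - 5)*(b + 1)*(b + 2)*(b + 3)*(b - 2)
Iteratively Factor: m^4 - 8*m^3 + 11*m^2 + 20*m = (m - 4)*(m^3 - 4*m^2 - 5*m) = (m - 4)*(m + 1)*(m^2 - 5*m) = (m - 5)*(m - 4)*(m + 1)*(m)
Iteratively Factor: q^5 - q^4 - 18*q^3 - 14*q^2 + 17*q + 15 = (q - 5)*(q^4 + 4*q^3 + 2*q^2 - 4*q - 3) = (q - 5)*(q + 1)*(q^3 + 3*q^2 - q - 3) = (q - 5)*(q + 1)*(q + 3)*(q^2 - 1) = (q - 5)*(q - 1)*(q + 1)*(q + 3)*(q + 1)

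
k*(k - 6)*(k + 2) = k^3 - 4*k^2 - 12*k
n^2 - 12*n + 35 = (n - 7)*(n - 5)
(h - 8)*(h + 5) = h^2 - 3*h - 40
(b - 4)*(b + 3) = b^2 - b - 12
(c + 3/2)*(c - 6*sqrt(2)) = c^2 - 6*sqrt(2)*c + 3*c/2 - 9*sqrt(2)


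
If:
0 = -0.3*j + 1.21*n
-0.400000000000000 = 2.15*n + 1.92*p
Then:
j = -3.60186046511628*p - 0.750387596899225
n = -0.893023255813953*p - 0.186046511627907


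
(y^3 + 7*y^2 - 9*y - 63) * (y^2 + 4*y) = y^5 + 11*y^4 + 19*y^3 - 99*y^2 - 252*y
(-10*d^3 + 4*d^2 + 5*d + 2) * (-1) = 10*d^3 - 4*d^2 - 5*d - 2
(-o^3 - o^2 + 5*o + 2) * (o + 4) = -o^4 - 5*o^3 + o^2 + 22*o + 8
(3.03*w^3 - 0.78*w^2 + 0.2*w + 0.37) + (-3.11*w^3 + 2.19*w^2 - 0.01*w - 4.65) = -0.0800000000000001*w^3 + 1.41*w^2 + 0.19*w - 4.28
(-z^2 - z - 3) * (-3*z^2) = 3*z^4 + 3*z^3 + 9*z^2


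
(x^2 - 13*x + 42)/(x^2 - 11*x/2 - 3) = 2*(x - 7)/(2*x + 1)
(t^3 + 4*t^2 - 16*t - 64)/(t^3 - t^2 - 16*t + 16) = (t + 4)/(t - 1)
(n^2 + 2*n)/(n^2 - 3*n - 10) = n/(n - 5)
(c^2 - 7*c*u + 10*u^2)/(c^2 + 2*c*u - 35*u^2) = (c - 2*u)/(c + 7*u)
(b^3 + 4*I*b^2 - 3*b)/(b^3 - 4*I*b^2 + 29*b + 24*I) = b/(b - 8*I)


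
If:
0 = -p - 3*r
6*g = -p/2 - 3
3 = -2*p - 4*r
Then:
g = -1/8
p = -9/2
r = 3/2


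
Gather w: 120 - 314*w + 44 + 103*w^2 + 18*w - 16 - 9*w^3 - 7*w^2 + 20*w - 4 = -9*w^3 + 96*w^2 - 276*w + 144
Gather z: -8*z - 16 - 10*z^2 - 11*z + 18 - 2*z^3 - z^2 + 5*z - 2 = -2*z^3 - 11*z^2 - 14*z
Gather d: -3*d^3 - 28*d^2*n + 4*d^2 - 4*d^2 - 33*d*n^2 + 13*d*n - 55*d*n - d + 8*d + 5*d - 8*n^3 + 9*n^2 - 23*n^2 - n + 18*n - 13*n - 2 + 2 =-3*d^3 - 28*d^2*n + d*(-33*n^2 - 42*n + 12) - 8*n^3 - 14*n^2 + 4*n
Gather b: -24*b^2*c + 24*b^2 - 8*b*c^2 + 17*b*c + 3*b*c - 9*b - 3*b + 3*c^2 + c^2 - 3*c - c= b^2*(24 - 24*c) + b*(-8*c^2 + 20*c - 12) + 4*c^2 - 4*c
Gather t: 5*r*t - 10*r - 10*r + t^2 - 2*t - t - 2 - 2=-20*r + t^2 + t*(5*r - 3) - 4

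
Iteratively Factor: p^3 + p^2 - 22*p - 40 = (p + 4)*(p^2 - 3*p - 10) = (p - 5)*(p + 4)*(p + 2)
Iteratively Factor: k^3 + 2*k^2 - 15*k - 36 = (k - 4)*(k^2 + 6*k + 9) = (k - 4)*(k + 3)*(k + 3)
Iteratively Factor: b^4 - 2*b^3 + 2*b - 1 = (b - 1)*(b^3 - b^2 - b + 1) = (b - 1)^2*(b^2 - 1) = (b - 1)^2*(b + 1)*(b - 1)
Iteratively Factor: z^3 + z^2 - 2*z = (z + 2)*(z^2 - z) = (z - 1)*(z + 2)*(z)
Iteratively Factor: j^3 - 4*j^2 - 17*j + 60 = (j - 5)*(j^2 + j - 12) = (j - 5)*(j - 3)*(j + 4)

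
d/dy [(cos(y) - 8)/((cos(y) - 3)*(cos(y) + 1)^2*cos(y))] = (3*cos(y)^3 - 37*cos(y)^2 + 56*cos(y) + 24)*sin(y)/((cos(y) - 3)^2*(cos(y) + 1)^3*cos(y)^2)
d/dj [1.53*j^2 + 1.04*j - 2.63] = 3.06*j + 1.04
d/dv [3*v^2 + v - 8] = 6*v + 1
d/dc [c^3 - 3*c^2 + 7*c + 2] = 3*c^2 - 6*c + 7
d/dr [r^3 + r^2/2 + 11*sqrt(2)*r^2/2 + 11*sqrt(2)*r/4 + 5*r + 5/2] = 3*r^2 + r + 11*sqrt(2)*r + 11*sqrt(2)/4 + 5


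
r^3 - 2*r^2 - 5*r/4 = r*(r - 5/2)*(r + 1/2)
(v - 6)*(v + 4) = v^2 - 2*v - 24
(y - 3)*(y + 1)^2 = y^3 - y^2 - 5*y - 3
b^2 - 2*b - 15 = (b - 5)*(b + 3)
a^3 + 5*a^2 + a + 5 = (a + 5)*(a - I)*(a + I)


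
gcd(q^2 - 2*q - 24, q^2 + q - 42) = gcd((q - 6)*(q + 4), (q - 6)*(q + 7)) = q - 6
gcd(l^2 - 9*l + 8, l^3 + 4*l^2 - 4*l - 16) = 1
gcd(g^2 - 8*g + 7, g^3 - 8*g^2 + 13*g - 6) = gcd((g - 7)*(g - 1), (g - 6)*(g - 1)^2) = g - 1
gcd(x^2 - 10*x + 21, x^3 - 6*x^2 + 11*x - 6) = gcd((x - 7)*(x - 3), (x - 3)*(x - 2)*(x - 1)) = x - 3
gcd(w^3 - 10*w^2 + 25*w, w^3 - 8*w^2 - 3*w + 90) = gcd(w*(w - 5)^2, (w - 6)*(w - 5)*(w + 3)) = w - 5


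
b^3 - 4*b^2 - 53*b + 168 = (b - 8)*(b - 3)*(b + 7)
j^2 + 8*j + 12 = (j + 2)*(j + 6)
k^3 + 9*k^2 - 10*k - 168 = (k - 4)*(k + 6)*(k + 7)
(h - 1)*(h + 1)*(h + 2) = h^3 + 2*h^2 - h - 2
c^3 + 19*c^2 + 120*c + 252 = (c + 6)^2*(c + 7)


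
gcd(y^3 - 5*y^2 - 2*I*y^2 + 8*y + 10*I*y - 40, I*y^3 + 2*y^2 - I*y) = 1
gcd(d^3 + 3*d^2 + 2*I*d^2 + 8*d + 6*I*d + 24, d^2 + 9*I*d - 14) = 1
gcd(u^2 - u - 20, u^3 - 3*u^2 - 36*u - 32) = u + 4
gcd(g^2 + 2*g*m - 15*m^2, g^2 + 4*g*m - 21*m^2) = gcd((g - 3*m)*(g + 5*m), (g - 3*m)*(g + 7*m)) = g - 3*m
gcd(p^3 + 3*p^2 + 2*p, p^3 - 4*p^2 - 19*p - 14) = p^2 + 3*p + 2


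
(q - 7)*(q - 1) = q^2 - 8*q + 7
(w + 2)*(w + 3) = w^2 + 5*w + 6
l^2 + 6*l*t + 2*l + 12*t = (l + 2)*(l + 6*t)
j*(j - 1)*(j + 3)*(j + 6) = j^4 + 8*j^3 + 9*j^2 - 18*j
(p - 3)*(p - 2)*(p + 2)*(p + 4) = p^4 + p^3 - 16*p^2 - 4*p + 48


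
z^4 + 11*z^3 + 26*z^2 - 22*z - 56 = (z + 4)*(z + 7)*(z - sqrt(2))*(z + sqrt(2))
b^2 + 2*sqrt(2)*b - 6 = (b - sqrt(2))*(b + 3*sqrt(2))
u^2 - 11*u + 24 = (u - 8)*(u - 3)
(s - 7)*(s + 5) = s^2 - 2*s - 35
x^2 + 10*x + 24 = (x + 4)*(x + 6)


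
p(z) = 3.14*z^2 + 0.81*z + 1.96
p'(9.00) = 57.33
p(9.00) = 263.59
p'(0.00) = 0.81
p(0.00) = 1.96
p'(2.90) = 19.02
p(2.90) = 30.72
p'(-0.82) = -4.34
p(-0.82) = 3.41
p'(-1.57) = -9.05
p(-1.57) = 8.43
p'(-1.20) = -6.73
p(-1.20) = 5.51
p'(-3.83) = -23.24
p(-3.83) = 44.92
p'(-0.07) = 0.37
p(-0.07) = 1.92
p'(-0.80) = -4.21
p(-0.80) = 3.32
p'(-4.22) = -25.69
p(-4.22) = 54.46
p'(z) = 6.28*z + 0.81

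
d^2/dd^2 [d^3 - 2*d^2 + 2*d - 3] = 6*d - 4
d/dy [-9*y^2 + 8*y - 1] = 8 - 18*y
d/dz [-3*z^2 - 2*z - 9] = -6*z - 2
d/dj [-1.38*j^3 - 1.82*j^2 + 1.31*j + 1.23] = -4.14*j^2 - 3.64*j + 1.31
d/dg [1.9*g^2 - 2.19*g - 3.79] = 3.8*g - 2.19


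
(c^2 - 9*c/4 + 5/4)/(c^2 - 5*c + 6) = (4*c^2 - 9*c + 5)/(4*(c^2 - 5*c + 6))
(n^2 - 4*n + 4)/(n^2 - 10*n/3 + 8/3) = 3*(n - 2)/(3*n - 4)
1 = 1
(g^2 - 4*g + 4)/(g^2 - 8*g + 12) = (g - 2)/(g - 6)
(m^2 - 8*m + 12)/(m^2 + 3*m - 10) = (m - 6)/(m + 5)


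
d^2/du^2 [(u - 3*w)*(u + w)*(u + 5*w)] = 6*u + 6*w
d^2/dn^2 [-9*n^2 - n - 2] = -18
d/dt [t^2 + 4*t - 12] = 2*t + 4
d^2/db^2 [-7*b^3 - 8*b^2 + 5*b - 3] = -42*b - 16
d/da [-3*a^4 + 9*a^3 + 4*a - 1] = -12*a^3 + 27*a^2 + 4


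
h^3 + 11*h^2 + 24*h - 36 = (h - 1)*(h + 6)^2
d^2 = d^2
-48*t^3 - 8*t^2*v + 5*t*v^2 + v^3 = (-3*t + v)*(4*t + v)^2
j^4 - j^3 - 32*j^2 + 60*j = j*(j - 5)*(j - 2)*(j + 6)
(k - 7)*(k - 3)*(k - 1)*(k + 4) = k^4 - 7*k^3 - 13*k^2 + 103*k - 84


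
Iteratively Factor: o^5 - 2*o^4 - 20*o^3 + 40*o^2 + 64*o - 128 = (o - 2)*(o^4 - 20*o^2 + 64) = (o - 2)*(o + 2)*(o^3 - 2*o^2 - 16*o + 32) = (o - 4)*(o - 2)*(o + 2)*(o^2 + 2*o - 8) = (o - 4)*(o - 2)^2*(o + 2)*(o + 4)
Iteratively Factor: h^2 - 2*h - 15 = (h + 3)*(h - 5)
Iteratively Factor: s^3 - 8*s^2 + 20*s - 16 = (s - 4)*(s^2 - 4*s + 4) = (s - 4)*(s - 2)*(s - 2)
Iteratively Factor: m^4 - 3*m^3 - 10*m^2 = (m - 5)*(m^3 + 2*m^2) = m*(m - 5)*(m^2 + 2*m) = m*(m - 5)*(m + 2)*(m)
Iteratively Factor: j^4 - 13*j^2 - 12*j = (j - 4)*(j^3 + 4*j^2 + 3*j) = (j - 4)*(j + 1)*(j^2 + 3*j) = (j - 4)*(j + 1)*(j + 3)*(j)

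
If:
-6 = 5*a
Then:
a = -6/5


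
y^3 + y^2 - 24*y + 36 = (y - 3)*(y - 2)*(y + 6)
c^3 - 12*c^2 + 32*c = c*(c - 8)*(c - 4)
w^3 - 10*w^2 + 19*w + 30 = (w - 6)*(w - 5)*(w + 1)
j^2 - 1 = (j - 1)*(j + 1)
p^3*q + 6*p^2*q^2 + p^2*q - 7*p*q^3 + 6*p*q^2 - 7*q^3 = (p - q)*(p + 7*q)*(p*q + q)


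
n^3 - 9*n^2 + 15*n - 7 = (n - 7)*(n - 1)^2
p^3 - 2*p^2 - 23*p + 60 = (p - 4)*(p - 3)*(p + 5)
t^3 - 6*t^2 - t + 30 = (t - 5)*(t - 3)*(t + 2)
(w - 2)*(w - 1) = w^2 - 3*w + 2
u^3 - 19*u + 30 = (u - 3)*(u - 2)*(u + 5)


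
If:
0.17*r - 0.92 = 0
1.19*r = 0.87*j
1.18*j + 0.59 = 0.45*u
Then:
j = 7.40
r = 5.41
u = 20.72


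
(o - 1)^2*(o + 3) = o^3 + o^2 - 5*o + 3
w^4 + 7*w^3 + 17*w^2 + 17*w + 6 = (w + 1)^2*(w + 2)*(w + 3)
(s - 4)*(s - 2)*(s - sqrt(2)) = s^3 - 6*s^2 - sqrt(2)*s^2 + 8*s + 6*sqrt(2)*s - 8*sqrt(2)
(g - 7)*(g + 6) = g^2 - g - 42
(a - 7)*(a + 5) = a^2 - 2*a - 35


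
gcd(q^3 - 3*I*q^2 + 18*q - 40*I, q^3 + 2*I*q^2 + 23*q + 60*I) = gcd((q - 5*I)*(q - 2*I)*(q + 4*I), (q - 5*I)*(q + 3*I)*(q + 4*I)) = q^2 - I*q + 20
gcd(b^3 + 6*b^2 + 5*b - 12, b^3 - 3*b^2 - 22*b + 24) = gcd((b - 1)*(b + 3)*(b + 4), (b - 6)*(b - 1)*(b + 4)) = b^2 + 3*b - 4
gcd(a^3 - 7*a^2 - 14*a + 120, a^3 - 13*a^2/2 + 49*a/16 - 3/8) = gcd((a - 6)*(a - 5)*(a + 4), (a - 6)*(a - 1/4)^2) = a - 6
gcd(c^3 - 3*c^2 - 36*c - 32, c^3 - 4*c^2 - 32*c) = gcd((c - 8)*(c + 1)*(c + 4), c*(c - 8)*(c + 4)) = c^2 - 4*c - 32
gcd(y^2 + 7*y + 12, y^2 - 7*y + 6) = 1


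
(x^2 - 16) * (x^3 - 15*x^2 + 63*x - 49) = x^5 - 15*x^4 + 47*x^3 + 191*x^2 - 1008*x + 784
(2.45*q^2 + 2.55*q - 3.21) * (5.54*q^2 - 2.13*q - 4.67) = 13.573*q^4 + 8.9085*q^3 - 34.6564*q^2 - 5.0712*q + 14.9907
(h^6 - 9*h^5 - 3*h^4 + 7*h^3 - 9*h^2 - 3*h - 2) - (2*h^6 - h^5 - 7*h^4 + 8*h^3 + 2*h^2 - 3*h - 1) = -h^6 - 8*h^5 + 4*h^4 - h^3 - 11*h^2 - 1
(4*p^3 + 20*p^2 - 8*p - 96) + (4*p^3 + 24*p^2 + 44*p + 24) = 8*p^3 + 44*p^2 + 36*p - 72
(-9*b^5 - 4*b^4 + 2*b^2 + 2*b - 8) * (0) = 0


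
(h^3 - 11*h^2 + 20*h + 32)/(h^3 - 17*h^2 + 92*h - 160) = (h + 1)/(h - 5)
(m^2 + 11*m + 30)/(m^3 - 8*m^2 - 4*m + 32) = (m^2 + 11*m + 30)/(m^3 - 8*m^2 - 4*m + 32)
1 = 1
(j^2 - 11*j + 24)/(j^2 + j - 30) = (j^2 - 11*j + 24)/(j^2 + j - 30)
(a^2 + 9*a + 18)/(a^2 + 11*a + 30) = (a + 3)/(a + 5)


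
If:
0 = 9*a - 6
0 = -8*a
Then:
No Solution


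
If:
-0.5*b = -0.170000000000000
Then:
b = 0.34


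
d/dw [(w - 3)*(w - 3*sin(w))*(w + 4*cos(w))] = (3 - w)*(w - 3*sin(w))*(4*sin(w) - 1) + (3 - w)*(w + 4*cos(w))*(3*cos(w) - 1) + (w - 3*sin(w))*(w + 4*cos(w))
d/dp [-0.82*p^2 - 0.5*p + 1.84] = -1.64*p - 0.5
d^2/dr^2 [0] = 0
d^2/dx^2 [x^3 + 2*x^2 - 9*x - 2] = 6*x + 4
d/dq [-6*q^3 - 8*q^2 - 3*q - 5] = -18*q^2 - 16*q - 3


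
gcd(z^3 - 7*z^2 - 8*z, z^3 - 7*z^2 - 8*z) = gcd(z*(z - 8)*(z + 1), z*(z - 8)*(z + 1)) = z^3 - 7*z^2 - 8*z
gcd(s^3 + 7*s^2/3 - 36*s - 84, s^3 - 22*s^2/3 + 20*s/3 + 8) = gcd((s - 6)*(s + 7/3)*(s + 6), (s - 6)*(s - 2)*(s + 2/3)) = s - 6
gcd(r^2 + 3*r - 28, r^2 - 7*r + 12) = r - 4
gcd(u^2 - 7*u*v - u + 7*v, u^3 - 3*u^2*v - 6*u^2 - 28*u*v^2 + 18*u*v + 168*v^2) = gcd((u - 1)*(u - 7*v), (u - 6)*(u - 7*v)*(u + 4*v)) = u - 7*v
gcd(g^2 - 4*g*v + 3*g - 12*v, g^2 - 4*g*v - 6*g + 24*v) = -g + 4*v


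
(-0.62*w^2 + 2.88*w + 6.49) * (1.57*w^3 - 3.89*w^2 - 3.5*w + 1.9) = -0.9734*w^5 + 6.9334*w^4 + 1.1561*w^3 - 36.5041*w^2 - 17.243*w + 12.331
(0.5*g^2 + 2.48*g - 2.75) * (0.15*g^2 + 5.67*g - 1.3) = 0.075*g^4 + 3.207*g^3 + 12.9991*g^2 - 18.8165*g + 3.575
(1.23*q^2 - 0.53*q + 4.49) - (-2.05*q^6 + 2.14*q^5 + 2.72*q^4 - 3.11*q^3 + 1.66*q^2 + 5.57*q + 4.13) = 2.05*q^6 - 2.14*q^5 - 2.72*q^4 + 3.11*q^3 - 0.43*q^2 - 6.1*q + 0.36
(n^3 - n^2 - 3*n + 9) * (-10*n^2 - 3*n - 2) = -10*n^5 + 7*n^4 + 31*n^3 - 79*n^2 - 21*n - 18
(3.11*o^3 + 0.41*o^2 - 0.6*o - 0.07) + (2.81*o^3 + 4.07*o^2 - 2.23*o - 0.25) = 5.92*o^3 + 4.48*o^2 - 2.83*o - 0.32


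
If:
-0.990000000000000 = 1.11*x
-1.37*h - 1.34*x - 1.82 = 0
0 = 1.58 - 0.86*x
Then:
No Solution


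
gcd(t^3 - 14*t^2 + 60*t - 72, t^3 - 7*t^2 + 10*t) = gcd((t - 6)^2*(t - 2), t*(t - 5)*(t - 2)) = t - 2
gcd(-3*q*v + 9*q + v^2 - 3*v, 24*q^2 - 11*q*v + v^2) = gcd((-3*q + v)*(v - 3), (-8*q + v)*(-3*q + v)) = 3*q - v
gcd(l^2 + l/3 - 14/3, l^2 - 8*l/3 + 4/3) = l - 2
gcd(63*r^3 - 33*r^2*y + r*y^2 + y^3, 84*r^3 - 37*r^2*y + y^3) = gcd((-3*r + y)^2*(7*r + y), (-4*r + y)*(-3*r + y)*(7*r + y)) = -21*r^2 + 4*r*y + y^2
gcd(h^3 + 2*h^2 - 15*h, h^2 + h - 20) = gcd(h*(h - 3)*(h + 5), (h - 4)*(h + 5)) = h + 5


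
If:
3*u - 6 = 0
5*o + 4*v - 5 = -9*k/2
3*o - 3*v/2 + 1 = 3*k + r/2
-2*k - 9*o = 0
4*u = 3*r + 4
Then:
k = -74/115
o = 148/1035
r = 4/3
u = 2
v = 1858/1035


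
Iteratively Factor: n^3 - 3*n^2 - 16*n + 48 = (n + 4)*(n^2 - 7*n + 12) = (n - 4)*(n + 4)*(n - 3)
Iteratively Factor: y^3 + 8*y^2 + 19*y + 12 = (y + 3)*(y^2 + 5*y + 4) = (y + 3)*(y + 4)*(y + 1)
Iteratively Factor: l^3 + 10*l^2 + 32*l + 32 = (l + 2)*(l^2 + 8*l + 16) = (l + 2)*(l + 4)*(l + 4)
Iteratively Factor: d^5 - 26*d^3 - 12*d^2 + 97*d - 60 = (d - 1)*(d^4 + d^3 - 25*d^2 - 37*d + 60) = (d - 1)^2*(d^3 + 2*d^2 - 23*d - 60) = (d - 1)^2*(d + 3)*(d^2 - d - 20) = (d - 1)^2*(d + 3)*(d + 4)*(d - 5)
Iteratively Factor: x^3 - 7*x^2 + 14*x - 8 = (x - 4)*(x^2 - 3*x + 2) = (x - 4)*(x - 2)*(x - 1)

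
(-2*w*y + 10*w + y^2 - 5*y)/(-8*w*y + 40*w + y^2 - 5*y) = (-2*w + y)/(-8*w + y)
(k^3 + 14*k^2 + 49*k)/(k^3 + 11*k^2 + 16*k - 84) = k*(k + 7)/(k^2 + 4*k - 12)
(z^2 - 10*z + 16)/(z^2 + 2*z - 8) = (z - 8)/(z + 4)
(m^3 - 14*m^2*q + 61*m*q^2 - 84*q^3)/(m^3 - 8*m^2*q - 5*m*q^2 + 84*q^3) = (m - 3*q)/(m + 3*q)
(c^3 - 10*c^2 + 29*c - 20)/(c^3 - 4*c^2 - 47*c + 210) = (c^2 - 5*c + 4)/(c^2 + c - 42)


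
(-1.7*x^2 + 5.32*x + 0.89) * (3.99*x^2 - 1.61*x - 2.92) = -6.783*x^4 + 23.9638*x^3 - 0.0501000000000014*x^2 - 16.9673*x - 2.5988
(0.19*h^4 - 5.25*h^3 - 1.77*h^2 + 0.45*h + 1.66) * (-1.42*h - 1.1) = -0.2698*h^5 + 7.246*h^4 + 8.2884*h^3 + 1.308*h^2 - 2.8522*h - 1.826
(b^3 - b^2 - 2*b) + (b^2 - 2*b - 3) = b^3 - 4*b - 3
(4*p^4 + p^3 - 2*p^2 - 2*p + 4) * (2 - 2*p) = -8*p^5 + 6*p^4 + 6*p^3 - 12*p + 8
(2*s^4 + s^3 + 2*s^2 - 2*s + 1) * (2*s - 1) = 4*s^5 + 3*s^3 - 6*s^2 + 4*s - 1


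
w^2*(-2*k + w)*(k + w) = -2*k^2*w^2 - k*w^3 + w^4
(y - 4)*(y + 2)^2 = y^3 - 12*y - 16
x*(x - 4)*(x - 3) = x^3 - 7*x^2 + 12*x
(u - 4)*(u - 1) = u^2 - 5*u + 4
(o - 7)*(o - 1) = o^2 - 8*o + 7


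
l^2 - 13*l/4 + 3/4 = (l - 3)*(l - 1/4)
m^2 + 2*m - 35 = (m - 5)*(m + 7)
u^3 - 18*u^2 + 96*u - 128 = (u - 8)^2*(u - 2)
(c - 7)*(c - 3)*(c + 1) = c^3 - 9*c^2 + 11*c + 21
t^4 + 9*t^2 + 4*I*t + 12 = (t - 3*I)*(t - I)*(t + 2*I)^2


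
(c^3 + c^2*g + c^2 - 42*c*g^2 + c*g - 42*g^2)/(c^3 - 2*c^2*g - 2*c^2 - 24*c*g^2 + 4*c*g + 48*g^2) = (c^2 + 7*c*g + c + 7*g)/(c^2 + 4*c*g - 2*c - 8*g)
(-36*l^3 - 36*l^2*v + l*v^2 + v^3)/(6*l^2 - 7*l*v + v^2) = (6*l^2 + 7*l*v + v^2)/(-l + v)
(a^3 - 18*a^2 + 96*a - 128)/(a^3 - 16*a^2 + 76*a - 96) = (a - 8)/(a - 6)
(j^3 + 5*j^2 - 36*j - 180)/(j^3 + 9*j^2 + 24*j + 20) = (j^2 - 36)/(j^2 + 4*j + 4)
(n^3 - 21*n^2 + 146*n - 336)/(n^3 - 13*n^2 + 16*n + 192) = (n^2 - 13*n + 42)/(n^2 - 5*n - 24)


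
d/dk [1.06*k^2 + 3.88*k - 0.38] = 2.12*k + 3.88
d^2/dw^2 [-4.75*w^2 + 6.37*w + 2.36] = -9.50000000000000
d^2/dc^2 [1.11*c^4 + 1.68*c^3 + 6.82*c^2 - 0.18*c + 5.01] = 13.32*c^2 + 10.08*c + 13.64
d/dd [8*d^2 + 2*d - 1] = 16*d + 2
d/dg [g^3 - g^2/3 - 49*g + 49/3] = 3*g^2 - 2*g/3 - 49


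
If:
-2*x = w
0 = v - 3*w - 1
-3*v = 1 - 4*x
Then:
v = -1/11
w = -4/11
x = 2/11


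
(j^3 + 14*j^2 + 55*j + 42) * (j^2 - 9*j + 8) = j^5 + 5*j^4 - 63*j^3 - 341*j^2 + 62*j + 336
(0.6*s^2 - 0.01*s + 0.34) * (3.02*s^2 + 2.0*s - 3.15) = 1.812*s^4 + 1.1698*s^3 - 0.8832*s^2 + 0.7115*s - 1.071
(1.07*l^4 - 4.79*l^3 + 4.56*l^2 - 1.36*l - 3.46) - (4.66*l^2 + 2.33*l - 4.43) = 1.07*l^4 - 4.79*l^3 - 0.100000000000001*l^2 - 3.69*l + 0.97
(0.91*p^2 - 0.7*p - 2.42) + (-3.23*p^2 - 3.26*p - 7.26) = -2.32*p^2 - 3.96*p - 9.68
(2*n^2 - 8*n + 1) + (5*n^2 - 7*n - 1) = 7*n^2 - 15*n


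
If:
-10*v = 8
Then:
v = -4/5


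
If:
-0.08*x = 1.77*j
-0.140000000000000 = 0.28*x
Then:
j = 0.02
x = -0.50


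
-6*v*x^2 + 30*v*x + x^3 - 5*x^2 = x*(-6*v + x)*(x - 5)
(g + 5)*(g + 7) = g^2 + 12*g + 35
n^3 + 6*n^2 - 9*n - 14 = (n - 2)*(n + 1)*(n + 7)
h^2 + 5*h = h*(h + 5)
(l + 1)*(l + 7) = l^2 + 8*l + 7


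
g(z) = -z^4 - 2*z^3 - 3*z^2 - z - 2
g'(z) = -4*z^3 - 6*z^2 - 6*z - 1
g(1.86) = -39.08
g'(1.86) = -58.66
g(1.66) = -28.67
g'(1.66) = -45.79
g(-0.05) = -1.96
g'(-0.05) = -0.71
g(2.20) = -63.44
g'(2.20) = -85.83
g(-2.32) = -19.82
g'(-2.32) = 30.57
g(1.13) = -11.48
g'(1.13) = -21.21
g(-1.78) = -8.48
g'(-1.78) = 13.23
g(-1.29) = -4.18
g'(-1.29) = 5.34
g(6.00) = -1844.00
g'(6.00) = -1117.00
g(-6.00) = -968.00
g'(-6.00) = 683.00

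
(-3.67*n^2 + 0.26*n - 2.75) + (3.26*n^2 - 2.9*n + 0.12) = -0.41*n^2 - 2.64*n - 2.63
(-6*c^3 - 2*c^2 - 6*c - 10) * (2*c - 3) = -12*c^4 + 14*c^3 - 6*c^2 - 2*c + 30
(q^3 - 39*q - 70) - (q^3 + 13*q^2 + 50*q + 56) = -13*q^2 - 89*q - 126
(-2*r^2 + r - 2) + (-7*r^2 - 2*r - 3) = -9*r^2 - r - 5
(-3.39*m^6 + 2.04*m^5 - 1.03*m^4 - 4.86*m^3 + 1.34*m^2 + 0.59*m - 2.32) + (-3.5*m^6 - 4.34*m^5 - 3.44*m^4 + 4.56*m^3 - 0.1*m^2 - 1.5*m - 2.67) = -6.89*m^6 - 2.3*m^5 - 4.47*m^4 - 0.300000000000001*m^3 + 1.24*m^2 - 0.91*m - 4.99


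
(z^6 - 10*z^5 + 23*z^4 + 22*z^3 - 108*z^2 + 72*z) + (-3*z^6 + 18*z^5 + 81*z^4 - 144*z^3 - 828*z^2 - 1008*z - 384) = -2*z^6 + 8*z^5 + 104*z^4 - 122*z^3 - 936*z^2 - 936*z - 384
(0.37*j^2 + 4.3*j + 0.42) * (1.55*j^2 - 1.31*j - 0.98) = 0.5735*j^4 + 6.1803*j^3 - 5.3446*j^2 - 4.7642*j - 0.4116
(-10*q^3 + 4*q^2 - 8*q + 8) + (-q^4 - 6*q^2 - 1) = -q^4 - 10*q^3 - 2*q^2 - 8*q + 7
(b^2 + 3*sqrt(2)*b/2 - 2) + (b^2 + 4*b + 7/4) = 2*b^2 + 3*sqrt(2)*b/2 + 4*b - 1/4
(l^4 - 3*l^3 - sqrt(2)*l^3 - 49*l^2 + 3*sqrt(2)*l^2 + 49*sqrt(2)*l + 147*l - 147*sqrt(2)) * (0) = 0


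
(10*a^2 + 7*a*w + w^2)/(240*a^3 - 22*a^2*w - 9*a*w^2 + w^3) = (2*a + w)/(48*a^2 - 14*a*w + w^2)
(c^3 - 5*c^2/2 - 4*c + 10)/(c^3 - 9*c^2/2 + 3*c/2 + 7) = (2*c^2 - c - 10)/(2*c^2 - 5*c - 7)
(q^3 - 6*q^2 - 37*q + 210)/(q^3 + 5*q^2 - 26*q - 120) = (q - 7)/(q + 4)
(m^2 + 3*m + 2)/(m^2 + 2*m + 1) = (m + 2)/(m + 1)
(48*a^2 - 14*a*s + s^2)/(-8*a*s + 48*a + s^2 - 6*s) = (-6*a + s)/(s - 6)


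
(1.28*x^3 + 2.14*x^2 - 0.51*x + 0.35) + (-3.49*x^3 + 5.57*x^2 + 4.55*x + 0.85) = -2.21*x^3 + 7.71*x^2 + 4.04*x + 1.2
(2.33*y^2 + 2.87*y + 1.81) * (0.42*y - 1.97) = 0.9786*y^3 - 3.3847*y^2 - 4.8937*y - 3.5657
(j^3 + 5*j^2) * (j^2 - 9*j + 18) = j^5 - 4*j^4 - 27*j^3 + 90*j^2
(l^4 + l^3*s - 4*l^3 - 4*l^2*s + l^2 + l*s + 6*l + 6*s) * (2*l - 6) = 2*l^5 + 2*l^4*s - 14*l^4 - 14*l^3*s + 26*l^3 + 26*l^2*s + 6*l^2 + 6*l*s - 36*l - 36*s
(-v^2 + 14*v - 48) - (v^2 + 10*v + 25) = -2*v^2 + 4*v - 73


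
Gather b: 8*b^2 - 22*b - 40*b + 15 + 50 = 8*b^2 - 62*b + 65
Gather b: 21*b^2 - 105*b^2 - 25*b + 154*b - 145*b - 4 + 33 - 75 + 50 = -84*b^2 - 16*b + 4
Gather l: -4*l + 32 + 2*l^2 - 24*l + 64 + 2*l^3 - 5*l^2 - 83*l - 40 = 2*l^3 - 3*l^2 - 111*l + 56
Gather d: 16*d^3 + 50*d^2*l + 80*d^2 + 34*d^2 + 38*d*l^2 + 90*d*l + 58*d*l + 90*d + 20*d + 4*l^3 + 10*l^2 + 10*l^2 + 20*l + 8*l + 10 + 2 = 16*d^3 + d^2*(50*l + 114) + d*(38*l^2 + 148*l + 110) + 4*l^3 + 20*l^2 + 28*l + 12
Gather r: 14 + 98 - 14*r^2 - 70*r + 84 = -14*r^2 - 70*r + 196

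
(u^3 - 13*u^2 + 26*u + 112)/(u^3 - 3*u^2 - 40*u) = (u^2 - 5*u - 14)/(u*(u + 5))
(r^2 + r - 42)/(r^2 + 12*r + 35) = (r - 6)/(r + 5)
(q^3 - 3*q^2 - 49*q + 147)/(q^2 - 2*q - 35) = (q^2 + 4*q - 21)/(q + 5)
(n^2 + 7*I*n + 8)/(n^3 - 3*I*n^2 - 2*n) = (n + 8*I)/(n*(n - 2*I))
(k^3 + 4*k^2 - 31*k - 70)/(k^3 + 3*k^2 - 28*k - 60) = (k + 7)/(k + 6)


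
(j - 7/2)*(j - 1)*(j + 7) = j^3 + 5*j^2/2 - 28*j + 49/2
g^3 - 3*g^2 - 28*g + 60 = (g - 6)*(g - 2)*(g + 5)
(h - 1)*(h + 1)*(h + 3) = h^3 + 3*h^2 - h - 3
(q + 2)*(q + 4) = q^2 + 6*q + 8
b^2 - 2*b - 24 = (b - 6)*(b + 4)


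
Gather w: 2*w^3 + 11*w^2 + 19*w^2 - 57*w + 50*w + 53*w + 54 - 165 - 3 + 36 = 2*w^3 + 30*w^2 + 46*w - 78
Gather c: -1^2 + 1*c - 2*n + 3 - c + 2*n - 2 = 0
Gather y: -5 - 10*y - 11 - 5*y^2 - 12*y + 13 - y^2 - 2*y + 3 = -6*y^2 - 24*y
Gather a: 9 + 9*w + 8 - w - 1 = 8*w + 16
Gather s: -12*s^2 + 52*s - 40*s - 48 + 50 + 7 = -12*s^2 + 12*s + 9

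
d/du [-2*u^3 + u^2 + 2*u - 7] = -6*u^2 + 2*u + 2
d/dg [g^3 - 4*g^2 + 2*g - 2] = 3*g^2 - 8*g + 2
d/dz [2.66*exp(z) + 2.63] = 2.66*exp(z)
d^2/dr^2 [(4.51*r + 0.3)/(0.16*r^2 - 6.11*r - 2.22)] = ((55.0162 - 4.3296*r)*(-0.16*r^2 + 6.11*r + 2.22) - (0.32*r - 6.11)*(0.64*r - 12.22)*(4.51*r + 0.3))/(-0.16*r^2 + 6.11*r + 2.22)^3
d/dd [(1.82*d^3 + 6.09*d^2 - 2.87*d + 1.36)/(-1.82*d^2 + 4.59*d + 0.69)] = (-3.3124*d^4 + 16.7076*d^3 + 26.4971*d^2 + 13.3546*d - 8.2227)/(3.3124*d^4 - 16.7076*d^3 + 18.5565*d^2 + 6.3342*d + 0.4761)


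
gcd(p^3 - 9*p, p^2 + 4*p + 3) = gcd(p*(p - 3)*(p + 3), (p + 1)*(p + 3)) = p + 3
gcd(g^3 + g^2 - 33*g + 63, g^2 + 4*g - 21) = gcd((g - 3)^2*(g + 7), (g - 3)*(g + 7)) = g^2 + 4*g - 21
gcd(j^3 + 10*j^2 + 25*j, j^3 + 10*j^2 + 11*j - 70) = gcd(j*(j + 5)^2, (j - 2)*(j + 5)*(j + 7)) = j + 5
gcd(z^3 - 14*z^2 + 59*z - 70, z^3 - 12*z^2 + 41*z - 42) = z^2 - 9*z + 14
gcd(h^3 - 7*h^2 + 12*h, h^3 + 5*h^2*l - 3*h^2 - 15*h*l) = h^2 - 3*h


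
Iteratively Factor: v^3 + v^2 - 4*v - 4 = (v + 2)*(v^2 - v - 2) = (v - 2)*(v + 2)*(v + 1)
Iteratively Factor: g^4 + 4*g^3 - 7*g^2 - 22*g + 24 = (g - 1)*(g^3 + 5*g^2 - 2*g - 24) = (g - 2)*(g - 1)*(g^2 + 7*g + 12) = (g - 2)*(g - 1)*(g + 4)*(g + 3)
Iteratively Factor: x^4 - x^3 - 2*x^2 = (x)*(x^3 - x^2 - 2*x) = x*(x + 1)*(x^2 - 2*x) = x^2*(x + 1)*(x - 2)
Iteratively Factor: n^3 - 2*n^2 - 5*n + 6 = (n + 2)*(n^2 - 4*n + 3) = (n - 1)*(n + 2)*(n - 3)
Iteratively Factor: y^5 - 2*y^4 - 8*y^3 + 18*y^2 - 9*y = (y - 1)*(y^4 - y^3 - 9*y^2 + 9*y) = (y - 1)^2*(y^3 - 9*y) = y*(y - 1)^2*(y^2 - 9) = y*(y - 3)*(y - 1)^2*(y + 3)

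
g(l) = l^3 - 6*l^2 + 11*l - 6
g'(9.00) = 146.00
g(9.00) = 336.00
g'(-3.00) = 74.00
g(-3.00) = -120.00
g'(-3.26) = 82.00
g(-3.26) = -140.27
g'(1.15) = 1.17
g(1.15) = 0.24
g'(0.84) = 3.04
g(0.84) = -0.40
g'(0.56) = 5.22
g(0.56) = -1.55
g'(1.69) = -0.71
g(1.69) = 0.28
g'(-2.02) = 47.48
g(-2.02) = -60.94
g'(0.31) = 7.57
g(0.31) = -3.14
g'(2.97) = 1.82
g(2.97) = -0.06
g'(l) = 3*l^2 - 12*l + 11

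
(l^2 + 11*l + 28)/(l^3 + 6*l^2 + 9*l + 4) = (l + 7)/(l^2 + 2*l + 1)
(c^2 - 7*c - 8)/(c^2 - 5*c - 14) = (-c^2 + 7*c + 8)/(-c^2 + 5*c + 14)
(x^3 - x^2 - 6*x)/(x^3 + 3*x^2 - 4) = x*(x - 3)/(x^2 + x - 2)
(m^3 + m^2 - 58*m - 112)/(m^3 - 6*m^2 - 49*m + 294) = (m^2 - 6*m - 16)/(m^2 - 13*m + 42)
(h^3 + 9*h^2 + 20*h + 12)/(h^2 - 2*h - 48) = (h^2 + 3*h + 2)/(h - 8)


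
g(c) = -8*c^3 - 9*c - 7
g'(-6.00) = -873.00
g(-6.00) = 1775.00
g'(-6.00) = -873.00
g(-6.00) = 1775.00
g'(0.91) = -28.87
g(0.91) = -21.22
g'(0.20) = -9.96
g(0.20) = -8.86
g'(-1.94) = -99.33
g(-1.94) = 68.87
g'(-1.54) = -65.92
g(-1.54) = 36.08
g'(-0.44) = -13.65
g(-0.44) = -2.36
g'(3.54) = -309.76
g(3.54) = -393.75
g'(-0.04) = -9.04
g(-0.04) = -6.64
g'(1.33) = -51.45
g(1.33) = -37.79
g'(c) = -24*c^2 - 9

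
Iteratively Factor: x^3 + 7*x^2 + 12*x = (x + 3)*(x^2 + 4*x) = (x + 3)*(x + 4)*(x)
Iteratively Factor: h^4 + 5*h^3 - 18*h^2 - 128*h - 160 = (h + 4)*(h^3 + h^2 - 22*h - 40) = (h + 4)^2*(h^2 - 3*h - 10) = (h + 2)*(h + 4)^2*(h - 5)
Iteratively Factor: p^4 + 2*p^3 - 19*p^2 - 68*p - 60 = (p + 3)*(p^3 - p^2 - 16*p - 20) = (p + 2)*(p + 3)*(p^2 - 3*p - 10) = (p - 5)*(p + 2)*(p + 3)*(p + 2)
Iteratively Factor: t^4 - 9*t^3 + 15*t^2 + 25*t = (t - 5)*(t^3 - 4*t^2 - 5*t) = (t - 5)^2*(t^2 + t) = (t - 5)^2*(t + 1)*(t)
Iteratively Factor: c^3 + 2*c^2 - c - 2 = (c + 1)*(c^2 + c - 2) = (c - 1)*(c + 1)*(c + 2)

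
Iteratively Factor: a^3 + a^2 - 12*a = (a)*(a^2 + a - 12) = a*(a + 4)*(a - 3)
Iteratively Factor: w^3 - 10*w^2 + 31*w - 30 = (w - 5)*(w^2 - 5*w + 6) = (w - 5)*(w - 3)*(w - 2)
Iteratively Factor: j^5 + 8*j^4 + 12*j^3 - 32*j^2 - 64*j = (j + 2)*(j^4 + 6*j^3 - 32*j) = (j + 2)*(j + 4)*(j^3 + 2*j^2 - 8*j) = j*(j + 2)*(j + 4)*(j^2 + 2*j - 8) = j*(j + 2)*(j + 4)^2*(j - 2)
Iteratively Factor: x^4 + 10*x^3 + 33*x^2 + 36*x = (x + 4)*(x^3 + 6*x^2 + 9*x) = (x + 3)*(x + 4)*(x^2 + 3*x) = (x + 3)^2*(x + 4)*(x)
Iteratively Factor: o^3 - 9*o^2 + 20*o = (o - 4)*(o^2 - 5*o) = (o - 5)*(o - 4)*(o)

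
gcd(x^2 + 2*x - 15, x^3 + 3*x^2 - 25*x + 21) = x - 3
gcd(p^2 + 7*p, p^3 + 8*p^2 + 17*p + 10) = 1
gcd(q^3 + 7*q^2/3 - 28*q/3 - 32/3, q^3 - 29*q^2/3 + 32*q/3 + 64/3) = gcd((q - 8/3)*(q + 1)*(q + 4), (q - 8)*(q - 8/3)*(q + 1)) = q^2 - 5*q/3 - 8/3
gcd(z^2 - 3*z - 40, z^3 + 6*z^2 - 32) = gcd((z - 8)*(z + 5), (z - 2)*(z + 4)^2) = 1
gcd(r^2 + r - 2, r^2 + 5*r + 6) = r + 2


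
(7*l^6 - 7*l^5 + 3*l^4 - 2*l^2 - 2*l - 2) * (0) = 0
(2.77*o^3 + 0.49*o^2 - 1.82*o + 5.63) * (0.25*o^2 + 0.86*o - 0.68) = 0.6925*o^5 + 2.5047*o^4 - 1.9172*o^3 - 0.4909*o^2 + 6.0794*o - 3.8284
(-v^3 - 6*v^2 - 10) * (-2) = 2*v^3 + 12*v^2 + 20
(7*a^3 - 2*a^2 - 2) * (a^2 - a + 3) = 7*a^5 - 9*a^4 + 23*a^3 - 8*a^2 + 2*a - 6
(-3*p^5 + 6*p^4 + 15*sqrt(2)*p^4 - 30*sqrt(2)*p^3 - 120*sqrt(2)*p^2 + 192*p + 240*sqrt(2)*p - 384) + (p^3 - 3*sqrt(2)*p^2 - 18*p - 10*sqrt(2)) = -3*p^5 + 6*p^4 + 15*sqrt(2)*p^4 - 30*sqrt(2)*p^3 + p^3 - 123*sqrt(2)*p^2 + 174*p + 240*sqrt(2)*p - 384 - 10*sqrt(2)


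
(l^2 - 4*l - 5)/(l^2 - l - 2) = (l - 5)/(l - 2)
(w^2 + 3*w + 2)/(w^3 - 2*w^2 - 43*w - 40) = (w + 2)/(w^2 - 3*w - 40)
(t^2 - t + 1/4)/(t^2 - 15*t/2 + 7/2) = (t - 1/2)/(t - 7)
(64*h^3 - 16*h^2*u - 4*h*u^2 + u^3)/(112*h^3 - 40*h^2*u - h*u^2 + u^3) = (4*h + u)/(7*h + u)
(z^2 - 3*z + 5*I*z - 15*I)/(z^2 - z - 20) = (z^2 + z*(-3 + 5*I) - 15*I)/(z^2 - z - 20)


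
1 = 1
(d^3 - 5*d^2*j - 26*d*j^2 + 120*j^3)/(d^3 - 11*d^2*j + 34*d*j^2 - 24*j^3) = (d + 5*j)/(d - j)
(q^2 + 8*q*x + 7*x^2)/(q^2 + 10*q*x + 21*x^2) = (q + x)/(q + 3*x)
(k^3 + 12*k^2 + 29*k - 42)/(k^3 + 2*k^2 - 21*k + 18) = (k + 7)/(k - 3)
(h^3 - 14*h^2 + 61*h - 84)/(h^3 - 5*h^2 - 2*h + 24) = (h - 7)/(h + 2)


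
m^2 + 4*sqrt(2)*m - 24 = (m - 2*sqrt(2))*(m + 6*sqrt(2))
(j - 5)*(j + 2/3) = j^2 - 13*j/3 - 10/3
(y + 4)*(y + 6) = y^2 + 10*y + 24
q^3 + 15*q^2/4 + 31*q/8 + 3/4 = (q + 1/4)*(q + 3/2)*(q + 2)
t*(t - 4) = t^2 - 4*t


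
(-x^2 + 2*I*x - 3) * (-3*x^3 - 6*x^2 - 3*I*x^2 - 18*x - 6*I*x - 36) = 3*x^5 + 6*x^4 - 3*I*x^4 + 33*x^3 - 6*I*x^3 + 66*x^2 - 27*I*x^2 + 54*x - 54*I*x + 108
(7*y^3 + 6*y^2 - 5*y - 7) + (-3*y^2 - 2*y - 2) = 7*y^3 + 3*y^2 - 7*y - 9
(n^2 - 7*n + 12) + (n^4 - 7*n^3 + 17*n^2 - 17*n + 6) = n^4 - 7*n^3 + 18*n^2 - 24*n + 18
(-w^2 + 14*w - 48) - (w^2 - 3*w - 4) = -2*w^2 + 17*w - 44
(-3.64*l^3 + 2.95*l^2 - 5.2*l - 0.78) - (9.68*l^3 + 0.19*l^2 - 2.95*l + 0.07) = -13.32*l^3 + 2.76*l^2 - 2.25*l - 0.85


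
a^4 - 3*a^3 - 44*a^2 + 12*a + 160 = (a - 8)*(a - 2)*(a + 2)*(a + 5)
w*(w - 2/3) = w^2 - 2*w/3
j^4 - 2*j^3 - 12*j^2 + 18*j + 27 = (j - 3)^2*(j + 1)*(j + 3)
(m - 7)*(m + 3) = m^2 - 4*m - 21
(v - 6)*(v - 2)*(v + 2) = v^3 - 6*v^2 - 4*v + 24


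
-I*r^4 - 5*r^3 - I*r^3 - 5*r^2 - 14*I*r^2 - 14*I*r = r*(r - 7*I)*(r + 2*I)*(-I*r - I)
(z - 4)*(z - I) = z^2 - 4*z - I*z + 4*I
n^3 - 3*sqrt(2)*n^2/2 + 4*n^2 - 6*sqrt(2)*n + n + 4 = (n + 4)*(n - sqrt(2))*(n - sqrt(2)/2)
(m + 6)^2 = m^2 + 12*m + 36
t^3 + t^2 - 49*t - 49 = (t - 7)*(t + 1)*(t + 7)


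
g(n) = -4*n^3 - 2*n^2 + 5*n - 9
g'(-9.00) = -931.00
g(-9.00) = 2700.00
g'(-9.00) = -931.00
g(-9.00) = 2700.00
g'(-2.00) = -35.00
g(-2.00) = 5.00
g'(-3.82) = -154.83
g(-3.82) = 165.69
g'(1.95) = -48.43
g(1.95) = -36.51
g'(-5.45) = -329.63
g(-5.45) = 551.86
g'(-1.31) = -10.35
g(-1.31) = -9.99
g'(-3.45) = -124.03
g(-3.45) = 114.20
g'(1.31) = -20.83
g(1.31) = -14.87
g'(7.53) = -705.53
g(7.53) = -1792.58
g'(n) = -12*n^2 - 4*n + 5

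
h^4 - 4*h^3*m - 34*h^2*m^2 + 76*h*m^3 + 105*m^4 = (h - 7*m)*(h - 3*m)*(h + m)*(h + 5*m)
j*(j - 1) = j^2 - j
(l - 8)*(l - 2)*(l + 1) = l^3 - 9*l^2 + 6*l + 16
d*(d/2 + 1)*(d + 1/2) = d^3/2 + 5*d^2/4 + d/2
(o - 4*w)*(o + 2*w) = o^2 - 2*o*w - 8*w^2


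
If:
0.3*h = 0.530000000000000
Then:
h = 1.77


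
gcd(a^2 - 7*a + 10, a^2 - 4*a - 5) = a - 5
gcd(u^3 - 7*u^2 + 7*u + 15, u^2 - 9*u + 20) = u - 5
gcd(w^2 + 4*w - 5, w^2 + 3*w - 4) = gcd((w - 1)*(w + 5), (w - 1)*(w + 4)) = w - 1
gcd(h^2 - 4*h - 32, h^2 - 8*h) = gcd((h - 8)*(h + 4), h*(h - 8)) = h - 8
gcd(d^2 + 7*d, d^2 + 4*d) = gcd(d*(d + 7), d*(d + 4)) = d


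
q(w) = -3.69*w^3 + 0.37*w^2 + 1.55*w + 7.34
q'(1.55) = -23.90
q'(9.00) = -888.46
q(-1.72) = 24.54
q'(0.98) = -8.36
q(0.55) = 7.69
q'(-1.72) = -32.47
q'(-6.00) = -401.41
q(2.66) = -55.37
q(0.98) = 5.74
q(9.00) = -2638.75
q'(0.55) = -1.39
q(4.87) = -402.54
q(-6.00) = 808.40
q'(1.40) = -19.11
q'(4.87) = -257.39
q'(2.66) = -74.81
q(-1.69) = 23.59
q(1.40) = 0.11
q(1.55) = -3.11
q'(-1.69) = -31.32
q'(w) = -11.07*w^2 + 0.74*w + 1.55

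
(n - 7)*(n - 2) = n^2 - 9*n + 14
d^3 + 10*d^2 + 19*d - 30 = (d - 1)*(d + 5)*(d + 6)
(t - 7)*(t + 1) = t^2 - 6*t - 7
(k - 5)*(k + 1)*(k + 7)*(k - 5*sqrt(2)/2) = k^4 - 5*sqrt(2)*k^3/2 + 3*k^3 - 33*k^2 - 15*sqrt(2)*k^2/2 - 35*k + 165*sqrt(2)*k/2 + 175*sqrt(2)/2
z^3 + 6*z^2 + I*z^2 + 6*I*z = z*(z + 6)*(z + I)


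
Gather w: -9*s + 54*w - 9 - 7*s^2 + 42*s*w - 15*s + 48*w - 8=-7*s^2 - 24*s + w*(42*s + 102) - 17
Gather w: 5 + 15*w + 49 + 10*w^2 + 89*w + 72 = 10*w^2 + 104*w + 126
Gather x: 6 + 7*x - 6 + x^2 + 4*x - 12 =x^2 + 11*x - 12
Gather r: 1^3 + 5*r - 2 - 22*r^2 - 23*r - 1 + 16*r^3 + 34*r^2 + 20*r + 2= 16*r^3 + 12*r^2 + 2*r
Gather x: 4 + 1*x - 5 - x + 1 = 0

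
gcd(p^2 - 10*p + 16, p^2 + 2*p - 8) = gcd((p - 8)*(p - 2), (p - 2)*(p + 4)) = p - 2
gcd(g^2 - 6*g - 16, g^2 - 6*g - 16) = g^2 - 6*g - 16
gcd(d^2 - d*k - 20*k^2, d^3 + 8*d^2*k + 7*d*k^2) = 1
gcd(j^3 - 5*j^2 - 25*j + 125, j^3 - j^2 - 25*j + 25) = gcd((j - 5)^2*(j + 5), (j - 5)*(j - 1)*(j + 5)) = j^2 - 25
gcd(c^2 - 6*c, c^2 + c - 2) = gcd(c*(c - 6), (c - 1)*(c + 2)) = 1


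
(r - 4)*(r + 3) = r^2 - r - 12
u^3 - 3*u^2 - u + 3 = (u - 3)*(u - 1)*(u + 1)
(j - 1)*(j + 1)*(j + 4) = j^3 + 4*j^2 - j - 4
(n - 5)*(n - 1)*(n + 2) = n^3 - 4*n^2 - 7*n + 10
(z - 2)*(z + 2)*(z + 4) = z^3 + 4*z^2 - 4*z - 16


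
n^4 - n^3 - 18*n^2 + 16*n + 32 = (n - 4)*(n - 2)*(n + 1)*(n + 4)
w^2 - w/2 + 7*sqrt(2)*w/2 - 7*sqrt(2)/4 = (w - 1/2)*(w + 7*sqrt(2)/2)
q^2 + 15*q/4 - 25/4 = (q - 5/4)*(q + 5)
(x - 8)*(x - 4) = x^2 - 12*x + 32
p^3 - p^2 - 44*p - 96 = (p - 8)*(p + 3)*(p + 4)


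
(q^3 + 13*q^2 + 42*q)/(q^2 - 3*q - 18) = q*(q^2 + 13*q + 42)/(q^2 - 3*q - 18)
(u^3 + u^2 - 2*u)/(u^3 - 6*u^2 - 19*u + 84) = u*(u^2 + u - 2)/(u^3 - 6*u^2 - 19*u + 84)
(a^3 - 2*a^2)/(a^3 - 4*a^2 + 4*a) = a/(a - 2)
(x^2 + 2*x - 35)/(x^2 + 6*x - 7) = (x - 5)/(x - 1)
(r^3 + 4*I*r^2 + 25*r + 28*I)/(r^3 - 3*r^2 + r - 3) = (r^2 + 3*I*r + 28)/(r^2 - r*(3 + I) + 3*I)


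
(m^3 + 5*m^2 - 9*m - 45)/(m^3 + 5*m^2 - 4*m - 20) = (m^2 - 9)/(m^2 - 4)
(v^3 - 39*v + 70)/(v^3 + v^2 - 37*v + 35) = (v - 2)/(v - 1)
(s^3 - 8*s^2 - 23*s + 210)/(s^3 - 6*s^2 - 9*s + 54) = (s^2 - 2*s - 35)/(s^2 - 9)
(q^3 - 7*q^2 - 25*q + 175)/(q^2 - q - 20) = (q^2 - 2*q - 35)/(q + 4)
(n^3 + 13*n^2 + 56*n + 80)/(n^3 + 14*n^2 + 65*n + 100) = (n + 4)/(n + 5)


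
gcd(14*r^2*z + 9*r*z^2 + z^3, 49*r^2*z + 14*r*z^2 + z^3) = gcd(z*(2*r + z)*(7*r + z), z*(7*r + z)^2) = 7*r*z + z^2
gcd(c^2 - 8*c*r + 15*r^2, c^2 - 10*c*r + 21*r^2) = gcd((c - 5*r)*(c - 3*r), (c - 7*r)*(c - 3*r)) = -c + 3*r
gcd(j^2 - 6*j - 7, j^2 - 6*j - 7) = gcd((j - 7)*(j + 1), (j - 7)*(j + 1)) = j^2 - 6*j - 7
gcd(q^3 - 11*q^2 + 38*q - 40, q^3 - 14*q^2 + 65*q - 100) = q^2 - 9*q + 20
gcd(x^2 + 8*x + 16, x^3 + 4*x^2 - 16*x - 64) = x^2 + 8*x + 16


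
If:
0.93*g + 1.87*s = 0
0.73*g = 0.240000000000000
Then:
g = 0.33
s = -0.16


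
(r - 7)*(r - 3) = r^2 - 10*r + 21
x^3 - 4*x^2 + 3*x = x*(x - 3)*(x - 1)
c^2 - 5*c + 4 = (c - 4)*(c - 1)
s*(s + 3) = s^2 + 3*s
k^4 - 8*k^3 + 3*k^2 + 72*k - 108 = (k - 6)*(k - 3)*(k - 2)*(k + 3)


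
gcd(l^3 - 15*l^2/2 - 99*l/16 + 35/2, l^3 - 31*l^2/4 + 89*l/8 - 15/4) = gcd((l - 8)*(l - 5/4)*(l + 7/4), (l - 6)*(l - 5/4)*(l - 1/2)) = l - 5/4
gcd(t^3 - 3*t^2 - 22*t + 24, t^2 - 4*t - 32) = t + 4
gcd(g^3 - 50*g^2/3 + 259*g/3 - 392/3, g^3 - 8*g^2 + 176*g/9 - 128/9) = g - 8/3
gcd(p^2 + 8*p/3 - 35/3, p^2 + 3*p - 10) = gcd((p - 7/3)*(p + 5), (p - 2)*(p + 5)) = p + 5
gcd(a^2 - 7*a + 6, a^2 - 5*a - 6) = a - 6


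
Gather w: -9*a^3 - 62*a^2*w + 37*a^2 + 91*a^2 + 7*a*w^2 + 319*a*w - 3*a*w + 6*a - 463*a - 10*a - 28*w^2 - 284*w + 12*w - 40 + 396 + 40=-9*a^3 + 128*a^2 - 467*a + w^2*(7*a - 28) + w*(-62*a^2 + 316*a - 272) + 396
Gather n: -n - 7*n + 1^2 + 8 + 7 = 16 - 8*n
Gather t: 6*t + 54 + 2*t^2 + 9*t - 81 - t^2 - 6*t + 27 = t^2 + 9*t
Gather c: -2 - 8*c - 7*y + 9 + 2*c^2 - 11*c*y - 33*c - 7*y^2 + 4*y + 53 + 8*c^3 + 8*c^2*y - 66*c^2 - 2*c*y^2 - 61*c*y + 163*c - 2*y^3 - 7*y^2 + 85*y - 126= 8*c^3 + c^2*(8*y - 64) + c*(-2*y^2 - 72*y + 122) - 2*y^3 - 14*y^2 + 82*y - 66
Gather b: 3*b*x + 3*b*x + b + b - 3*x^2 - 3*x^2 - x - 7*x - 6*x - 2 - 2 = b*(6*x + 2) - 6*x^2 - 14*x - 4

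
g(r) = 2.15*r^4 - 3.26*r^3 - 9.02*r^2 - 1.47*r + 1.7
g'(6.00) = 1395.81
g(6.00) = 1750.40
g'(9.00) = 5313.39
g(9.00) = 10987.46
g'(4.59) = 541.32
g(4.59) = 443.98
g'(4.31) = 427.65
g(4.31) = 308.71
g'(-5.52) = -1646.38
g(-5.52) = 2279.45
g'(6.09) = 1468.40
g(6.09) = 1879.27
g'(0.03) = -2.02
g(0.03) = 1.65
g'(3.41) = 164.30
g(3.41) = 53.24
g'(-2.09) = -85.00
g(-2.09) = 36.16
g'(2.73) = 51.37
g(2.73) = -16.44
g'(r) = 8.6*r^3 - 9.78*r^2 - 18.04*r - 1.47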